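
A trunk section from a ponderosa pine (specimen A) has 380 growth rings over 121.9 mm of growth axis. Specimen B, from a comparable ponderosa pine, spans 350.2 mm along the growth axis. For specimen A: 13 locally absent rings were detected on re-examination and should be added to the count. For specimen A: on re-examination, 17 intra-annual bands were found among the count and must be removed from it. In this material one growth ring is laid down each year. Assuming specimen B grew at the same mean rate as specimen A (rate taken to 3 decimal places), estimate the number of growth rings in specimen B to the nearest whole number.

1081 growth rings

Specimen A: correcting the raw count gives 380 − 17 + 13 = 376 true growth rings.
A: Extension rate ≈ 121.9 / 376 = 0.324 mm per year.
Specimen B: 350.2 mm / 0.324 mm per year = 1080.86 years ≈ 1081 growth rings.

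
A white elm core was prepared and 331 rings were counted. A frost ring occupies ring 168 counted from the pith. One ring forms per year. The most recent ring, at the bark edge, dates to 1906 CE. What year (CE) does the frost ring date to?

1743 CE

331 − 168 = 163 rings lie beyond the frost ring toward the bark edge.
The ring at the bark edge is 1906 CE, so the frost ring dates to 1906 − 163 = 1743 CE.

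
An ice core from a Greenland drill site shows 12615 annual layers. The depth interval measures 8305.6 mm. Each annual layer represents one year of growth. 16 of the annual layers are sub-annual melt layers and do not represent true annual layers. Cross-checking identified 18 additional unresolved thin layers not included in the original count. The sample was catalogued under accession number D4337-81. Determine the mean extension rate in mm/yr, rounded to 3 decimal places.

0.658 mm/yr

Correcting the raw count gives 12615 − 16 + 18 = 12617 true annual layers.
Mean rate = 8305.6 mm / 12617 years ≈ 0.658 mm/yr.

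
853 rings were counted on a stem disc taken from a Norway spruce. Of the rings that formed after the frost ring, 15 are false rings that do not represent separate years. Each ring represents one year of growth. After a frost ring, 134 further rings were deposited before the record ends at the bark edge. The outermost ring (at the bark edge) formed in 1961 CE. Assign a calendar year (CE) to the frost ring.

134 rings post-date the frost ring.
Excluding 15 false rings: 134 − 15 = 119.
1961 − 119 = 1842 CE.

1842 CE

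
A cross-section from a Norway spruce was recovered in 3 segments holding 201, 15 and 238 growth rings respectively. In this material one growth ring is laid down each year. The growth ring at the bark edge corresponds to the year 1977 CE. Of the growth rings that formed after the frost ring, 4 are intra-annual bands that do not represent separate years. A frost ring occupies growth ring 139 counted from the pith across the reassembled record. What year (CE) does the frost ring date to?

Total growth rings = 201 + 15 + 238 = 454.
The frost ring sits at growth ring 139 from the pith, so 454 − 139 = 315 growth rings formed after it.
Excluding 4 false growth rings: 315 − 4 = 311.
The growth ring at the bark edge is 1977 CE, so the frost ring dates to 1977 − 311 = 1666 CE.

1666 CE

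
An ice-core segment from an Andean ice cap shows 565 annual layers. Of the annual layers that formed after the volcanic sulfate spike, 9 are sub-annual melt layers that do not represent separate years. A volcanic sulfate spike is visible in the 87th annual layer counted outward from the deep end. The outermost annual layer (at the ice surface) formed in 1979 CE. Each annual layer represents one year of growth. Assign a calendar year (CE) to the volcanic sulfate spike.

1510 CE

The volcanic sulfate spike sits at annual layer 87 from the deep end, so 565 − 87 = 478 annual layers formed after it.
Removing the 9 false annual layers leaves 478 − 9 = 469 true annual layers beyond the volcanic sulfate spike.
Counting back 469 years from 1979 CE places the volcanic sulfate spike in 1979 − 469 = 1510 CE.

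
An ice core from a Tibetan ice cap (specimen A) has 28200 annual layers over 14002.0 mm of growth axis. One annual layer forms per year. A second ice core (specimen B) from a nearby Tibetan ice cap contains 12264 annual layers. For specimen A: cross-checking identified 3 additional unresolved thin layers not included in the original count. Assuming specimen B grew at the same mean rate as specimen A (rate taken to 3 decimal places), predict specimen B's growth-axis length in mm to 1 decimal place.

Specimen A: after corrections the count is 28200 + 3 = 28203 annual layers.
A: 14002.0 mm over 28203 years gives 14002.0 / 28203 ≈ 0.496 mm/yr.
For B, 0.496 mm/year × 12264 years = 6082.9 mm.

6082.9 mm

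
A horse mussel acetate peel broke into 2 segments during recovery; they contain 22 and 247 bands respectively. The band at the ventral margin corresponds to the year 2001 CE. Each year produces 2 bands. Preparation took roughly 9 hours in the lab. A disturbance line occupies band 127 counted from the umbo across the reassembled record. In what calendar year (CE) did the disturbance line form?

1930 CE

Total bands = 22 + 247 = 269.
The disturbance line sits at band 127 from the umbo, so 269 − 127 = 142 bands formed after it.
Dividing by 2 bands per year: 142 / 2 = 71 years.
Counting back 71 years from 2001 CE places the disturbance line in 2001 − 71 = 1930 CE.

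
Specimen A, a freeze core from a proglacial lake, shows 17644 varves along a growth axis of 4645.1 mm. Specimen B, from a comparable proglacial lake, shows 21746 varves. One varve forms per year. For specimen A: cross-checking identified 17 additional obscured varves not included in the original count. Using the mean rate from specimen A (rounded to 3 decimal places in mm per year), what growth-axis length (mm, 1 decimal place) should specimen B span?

5719.2 mm

Specimen A: true varve count = 17644 + 17 = 17661.
A: 4645.1 mm over 17661 years gives 4645.1 / 17661 ≈ 0.263 mm/yr.
For B, 0.263 mm/year × 21746 years = 5719.2 mm.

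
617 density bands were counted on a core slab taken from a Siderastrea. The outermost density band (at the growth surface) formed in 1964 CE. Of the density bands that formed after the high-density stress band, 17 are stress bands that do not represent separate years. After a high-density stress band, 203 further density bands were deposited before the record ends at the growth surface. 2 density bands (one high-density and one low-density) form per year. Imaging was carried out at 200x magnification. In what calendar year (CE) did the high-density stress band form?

203 density bands formed after the high-density stress band.
Removing the 17 false density bands leaves 203 − 17 = 186 true density bands beyond the high-density stress band.
With 2 density bands per year, 186 / 2 = 93 years.
Counting back 93 years from 1964 CE places the high-density stress band in 1964 − 93 = 1871 CE.

1871 CE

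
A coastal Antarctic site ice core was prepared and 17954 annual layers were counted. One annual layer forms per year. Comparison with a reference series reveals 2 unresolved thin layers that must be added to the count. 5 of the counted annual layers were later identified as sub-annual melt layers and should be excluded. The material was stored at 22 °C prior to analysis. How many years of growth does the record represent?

17951 years

Adjusted count: 17954 − 5 + 2 = 17951 annual layers.
One annual layer per year makes the duration 17951 years.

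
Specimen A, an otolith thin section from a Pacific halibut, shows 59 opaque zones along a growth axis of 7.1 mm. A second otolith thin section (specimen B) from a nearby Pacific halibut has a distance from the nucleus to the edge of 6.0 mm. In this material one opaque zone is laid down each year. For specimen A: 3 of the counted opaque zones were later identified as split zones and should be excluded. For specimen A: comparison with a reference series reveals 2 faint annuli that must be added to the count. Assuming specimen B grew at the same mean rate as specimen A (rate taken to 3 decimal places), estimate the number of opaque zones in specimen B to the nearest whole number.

Specimen A: adjusted count: 59 − 3 + 2 = 58 opaque zones.
A: Extension rate ≈ 7.1 / 58 = 0.122 mm/year.
Specimen B: 6.0 mm / 0.122 mm per year = 49.18 years ≈ 49 opaque zones.

49 opaque zones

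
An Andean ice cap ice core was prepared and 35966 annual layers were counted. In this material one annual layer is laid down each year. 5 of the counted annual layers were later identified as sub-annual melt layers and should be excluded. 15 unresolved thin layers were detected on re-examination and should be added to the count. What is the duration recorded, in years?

Adjusted count: 35966 − 5 + 15 = 35976 annual layers.
One annual layer per year makes the duration 35976 years.

35976 yr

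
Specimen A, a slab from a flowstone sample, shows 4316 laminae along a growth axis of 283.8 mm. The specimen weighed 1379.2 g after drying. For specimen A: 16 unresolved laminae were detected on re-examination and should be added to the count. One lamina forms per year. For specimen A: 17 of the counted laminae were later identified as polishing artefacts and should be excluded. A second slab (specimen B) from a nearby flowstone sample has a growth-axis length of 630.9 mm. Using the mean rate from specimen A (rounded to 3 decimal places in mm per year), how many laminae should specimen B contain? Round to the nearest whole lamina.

Specimen A: after corrections the count is 4316 − 17 + 16 = 4315 laminae.
A: Extension rate ≈ 283.8 / 4315 = 0.066 mm/year.
Specimen B: 630.9 mm / 0.066 mm per year = 9559.09 years ≈ 9559 laminae.

9559 laminae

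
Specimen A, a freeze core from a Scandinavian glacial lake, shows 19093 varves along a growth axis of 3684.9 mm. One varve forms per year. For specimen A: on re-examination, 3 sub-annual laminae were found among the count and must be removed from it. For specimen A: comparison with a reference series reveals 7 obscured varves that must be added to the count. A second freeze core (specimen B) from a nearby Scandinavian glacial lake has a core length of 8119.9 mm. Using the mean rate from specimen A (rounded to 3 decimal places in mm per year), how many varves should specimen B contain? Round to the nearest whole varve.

42072 varves

Specimen A: correcting the raw count gives 19093 − 3 + 7 = 19097 true varves.
A: Extension rate ≈ 3684.9 / 19097 = 0.193 mm/yr.
For B, 8119.9 / 0.193 = 42072.02 years ≈ 42072 varves.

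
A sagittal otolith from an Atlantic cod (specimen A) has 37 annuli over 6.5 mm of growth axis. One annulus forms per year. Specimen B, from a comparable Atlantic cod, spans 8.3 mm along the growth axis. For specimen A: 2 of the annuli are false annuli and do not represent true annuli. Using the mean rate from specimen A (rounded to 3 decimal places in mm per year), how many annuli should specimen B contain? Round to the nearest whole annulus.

45 annuli

Specimen A: after corrections the count is 37 − 2 = 35 annuli.
A: Mean rate = 6.5 mm / 35 years ≈ 0.186 mm per year.
B spans 8.3 / 0.186 = 44.62 years ≈ 45 annuli.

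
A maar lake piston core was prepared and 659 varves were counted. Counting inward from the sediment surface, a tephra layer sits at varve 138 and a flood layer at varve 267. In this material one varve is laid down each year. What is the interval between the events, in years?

The two markers are separated by 267 − 138 = 129 varves.
That is 129 years at one varve per year.

129 yr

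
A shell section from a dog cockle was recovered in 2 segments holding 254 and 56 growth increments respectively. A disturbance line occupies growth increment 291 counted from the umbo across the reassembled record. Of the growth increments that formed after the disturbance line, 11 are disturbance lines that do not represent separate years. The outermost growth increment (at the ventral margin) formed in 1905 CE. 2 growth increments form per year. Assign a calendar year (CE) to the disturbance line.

1901 CE

Total growth increments = 254 + 56 = 310.
The disturbance line sits at growth increment 291 from the umbo, so 310 − 291 = 19 growth increments formed after it.
19 − 11 false = 8 true growth increments after the disturbance line.
With 2 growth increments per year, 8 / 2 = 4 years.
The growth increment at the ventral margin is 1905 CE, so the disturbance line dates to 1905 − 4 = 1901 CE.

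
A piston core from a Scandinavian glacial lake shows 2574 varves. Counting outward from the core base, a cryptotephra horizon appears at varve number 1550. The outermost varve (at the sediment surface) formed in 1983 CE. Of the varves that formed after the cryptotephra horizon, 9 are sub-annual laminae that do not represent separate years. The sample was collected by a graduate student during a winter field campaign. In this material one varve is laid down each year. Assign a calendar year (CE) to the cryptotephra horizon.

2574 − 1550 = 1024 varves lie beyond the cryptotephra horizon toward the sediment surface.
Removing the 9 false varves leaves 1024 − 9 = 1015 true varves beyond the cryptotephra horizon.
Counting back 1015 years from 1983 CE places the cryptotephra horizon in 1983 − 1015 = 968 CE.

968 CE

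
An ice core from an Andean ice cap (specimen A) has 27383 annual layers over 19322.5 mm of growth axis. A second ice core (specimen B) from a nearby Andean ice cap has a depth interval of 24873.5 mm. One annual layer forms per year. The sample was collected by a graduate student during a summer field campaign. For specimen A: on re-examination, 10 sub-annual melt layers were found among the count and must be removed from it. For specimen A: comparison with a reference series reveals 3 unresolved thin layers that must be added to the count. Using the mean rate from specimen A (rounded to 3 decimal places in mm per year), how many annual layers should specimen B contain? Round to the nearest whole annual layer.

35232 annual layers

Specimen A: after corrections the count is 27383 − 10 + 3 = 27376 annual layers.
A: Extension rate ≈ 19322.5 / 27376 = 0.706 mm/year.
Specimen B: 24873.5 mm / 0.706 mm per year = 35231.59 years ≈ 35232 annual layers.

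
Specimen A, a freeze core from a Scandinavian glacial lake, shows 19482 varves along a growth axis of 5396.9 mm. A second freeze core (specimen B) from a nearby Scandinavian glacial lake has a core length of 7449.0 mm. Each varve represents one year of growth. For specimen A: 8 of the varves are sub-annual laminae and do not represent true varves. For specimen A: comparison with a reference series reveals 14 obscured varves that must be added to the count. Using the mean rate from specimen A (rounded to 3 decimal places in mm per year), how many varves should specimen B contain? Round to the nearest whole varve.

26892 varves

Specimen A: after corrections the count is 19482 − 8 + 14 = 19488 varves.
A: 5396.9 mm over 19488 years gives 5396.9 / 19488 ≈ 0.277 mm/year.
Specimen B: 7449.0 mm / 0.277 mm per year = 26891.70 years ≈ 26892 varves.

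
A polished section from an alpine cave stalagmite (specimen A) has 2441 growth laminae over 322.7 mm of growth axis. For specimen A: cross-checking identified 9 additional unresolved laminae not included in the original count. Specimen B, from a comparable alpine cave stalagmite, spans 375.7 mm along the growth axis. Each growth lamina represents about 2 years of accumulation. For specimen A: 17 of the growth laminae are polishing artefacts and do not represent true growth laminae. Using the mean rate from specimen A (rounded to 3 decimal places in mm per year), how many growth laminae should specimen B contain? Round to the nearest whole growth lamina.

2846 growth laminae

Specimen A: after corrections the count is 2441 − 17 + 9 = 2433 growth laminae.
Specimen A: at 2 years per growth lamina, 2433 × 2 = 4866 years.
A: Mean rate = 322.7 mm / 4866 years ≈ 0.066 mm/year.
B spans 375.7 / 0.066 = 5692.42 years; at 2 years per growth lamina that is 5692.42 / 2 ≈ 2846 growth laminae.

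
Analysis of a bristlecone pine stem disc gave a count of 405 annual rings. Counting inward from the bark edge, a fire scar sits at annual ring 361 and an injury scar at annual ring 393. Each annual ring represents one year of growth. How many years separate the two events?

The two markers are separated by 393 − 361 = 32 annual rings.
At one annual ring per year, 32 years elapsed between them.

32 years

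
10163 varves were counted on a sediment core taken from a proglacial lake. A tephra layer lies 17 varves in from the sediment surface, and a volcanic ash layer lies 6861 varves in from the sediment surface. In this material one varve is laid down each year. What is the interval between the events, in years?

6861 − 17 = 6844 varves lie between the two events.
That is 6844 years at one varve per year.

6844 years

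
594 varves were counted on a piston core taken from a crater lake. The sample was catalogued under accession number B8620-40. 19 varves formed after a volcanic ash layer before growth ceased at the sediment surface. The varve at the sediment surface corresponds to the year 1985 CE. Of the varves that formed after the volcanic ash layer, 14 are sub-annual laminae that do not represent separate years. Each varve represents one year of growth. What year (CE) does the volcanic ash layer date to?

19 varves formed after the volcanic ash layer.
19 − 14 false = 5 true varves after the volcanic ash layer.
1985 − 5 = 1980 CE.

1980 CE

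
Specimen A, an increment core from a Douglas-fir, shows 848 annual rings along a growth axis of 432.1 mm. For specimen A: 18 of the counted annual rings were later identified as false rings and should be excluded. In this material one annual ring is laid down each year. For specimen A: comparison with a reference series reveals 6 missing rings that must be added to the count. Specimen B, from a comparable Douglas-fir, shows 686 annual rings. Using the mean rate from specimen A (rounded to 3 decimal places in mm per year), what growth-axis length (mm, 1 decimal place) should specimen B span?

354.7 mm

Specimen A: correcting the raw count gives 848 − 18 + 6 = 836 true annual rings.
A: 432.1 mm over 836 years gives 432.1 / 836 ≈ 0.517 mm/year.
For B, 0.517 mm/year × 686 years = 354.7 mm.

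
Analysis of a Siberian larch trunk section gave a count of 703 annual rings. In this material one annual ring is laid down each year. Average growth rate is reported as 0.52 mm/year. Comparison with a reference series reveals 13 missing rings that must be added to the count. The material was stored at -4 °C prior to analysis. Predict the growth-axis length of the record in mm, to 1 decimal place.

372.3 mm

True annual ring count = 703 + 13 = 716.
716 years at 0.52 mm/year gives 0.52 × 716 = 372.3 mm.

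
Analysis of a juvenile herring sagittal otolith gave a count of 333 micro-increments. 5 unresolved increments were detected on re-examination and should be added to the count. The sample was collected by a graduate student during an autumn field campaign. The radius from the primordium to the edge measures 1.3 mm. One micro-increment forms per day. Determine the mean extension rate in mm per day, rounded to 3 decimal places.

Correcting the raw count gives 333 + 5 = 338 true micro-increments.
1.3 mm over 338 days gives 1.3 / 338 ≈ 0.004 mm per day.

0.004 mm per day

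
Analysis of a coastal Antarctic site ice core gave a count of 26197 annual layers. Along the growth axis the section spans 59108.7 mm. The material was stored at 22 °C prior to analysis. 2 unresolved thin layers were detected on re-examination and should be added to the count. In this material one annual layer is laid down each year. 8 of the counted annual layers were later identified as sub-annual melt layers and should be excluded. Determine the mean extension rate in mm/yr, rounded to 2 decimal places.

True annual layer count = 26197 − 8 + 2 = 26191.
59108.7 mm over 26191 years gives 59108.7 / 26191 ≈ 2.26 mm/yr.

2.26 mm/yr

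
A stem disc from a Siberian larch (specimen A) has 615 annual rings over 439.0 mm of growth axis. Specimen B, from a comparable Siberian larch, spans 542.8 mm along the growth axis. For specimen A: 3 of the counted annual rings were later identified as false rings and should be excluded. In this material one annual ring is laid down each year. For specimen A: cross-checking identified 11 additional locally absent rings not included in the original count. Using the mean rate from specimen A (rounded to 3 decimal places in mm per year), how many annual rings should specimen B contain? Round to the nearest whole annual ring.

770 annual rings

Specimen A: true annual ring count = 615 − 3 + 11 = 623.
A: Extension rate ≈ 439.0 / 623 = 0.705 mm/yr.
Specimen B: 542.8 mm / 0.705 mm per year = 769.93 years ≈ 770 annual rings.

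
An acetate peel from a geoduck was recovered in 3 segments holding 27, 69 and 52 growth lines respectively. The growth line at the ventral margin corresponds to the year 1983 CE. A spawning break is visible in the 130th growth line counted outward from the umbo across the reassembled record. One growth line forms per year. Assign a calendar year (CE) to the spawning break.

Total growth lines = 27 + 69 + 52 = 148.
Between growth line 130 and the ventral margin there are 148 − 130 = 18 growth lines.
The growth line at the ventral margin is 1983 CE, so the spawning break dates to 1983 − 18 = 1965 CE.

1965 CE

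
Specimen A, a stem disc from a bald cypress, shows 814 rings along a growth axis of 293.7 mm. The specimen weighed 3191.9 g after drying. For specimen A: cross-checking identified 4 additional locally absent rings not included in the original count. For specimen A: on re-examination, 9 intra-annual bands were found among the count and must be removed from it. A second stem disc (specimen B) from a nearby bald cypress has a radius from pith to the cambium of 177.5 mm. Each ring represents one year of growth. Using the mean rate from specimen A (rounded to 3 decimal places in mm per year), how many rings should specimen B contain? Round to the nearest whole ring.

Specimen A: true ring count = 814 − 9 + 4 = 809.
A: Mean rate = 293.7 mm / 809 years ≈ 0.363 mm/year.
Specimen B: 177.5 mm / 0.363 mm per year = 488.98 years ≈ 489 rings.

489 rings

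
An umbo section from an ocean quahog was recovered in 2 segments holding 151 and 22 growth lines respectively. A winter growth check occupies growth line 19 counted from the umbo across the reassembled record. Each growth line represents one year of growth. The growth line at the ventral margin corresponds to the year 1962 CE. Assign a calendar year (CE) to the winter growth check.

Total growth lines = 151 + 22 = 173.
The winter growth check sits at growth line 19 from the umbo, so 173 − 19 = 154 growth lines formed after it.
1962 − 154 = 1808 CE.

1808 CE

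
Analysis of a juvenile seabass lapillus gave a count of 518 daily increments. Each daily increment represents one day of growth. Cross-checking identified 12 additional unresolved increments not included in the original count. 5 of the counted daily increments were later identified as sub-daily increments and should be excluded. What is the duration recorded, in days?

525 days

Adjusted count: 518 − 5 + 12 = 525 daily increments.
With a one-to-one daily increment periodicity this is 525 days.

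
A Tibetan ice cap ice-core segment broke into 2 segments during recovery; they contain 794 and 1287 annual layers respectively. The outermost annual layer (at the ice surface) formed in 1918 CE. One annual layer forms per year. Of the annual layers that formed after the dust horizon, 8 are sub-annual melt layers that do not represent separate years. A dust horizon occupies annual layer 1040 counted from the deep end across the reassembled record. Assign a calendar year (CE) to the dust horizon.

Total annual layers = 794 + 1287 = 2081.
2081 − 1040 = 1041 annual layers lie beyond the dust horizon toward the ice surface.
Excluding 8 false annual layers: 1041 − 8 = 1033.
Counting back 1033 years from 1918 CE places the dust horizon in 1918 − 1033 = 885 CE.

885 CE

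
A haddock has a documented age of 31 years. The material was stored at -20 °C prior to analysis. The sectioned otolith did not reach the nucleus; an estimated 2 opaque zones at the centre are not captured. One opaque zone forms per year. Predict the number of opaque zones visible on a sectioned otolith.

One opaque zone per year gives 31 opaque zones over 31 years.
Less the 2 uncaptured opaque zones: 31 − 2 = 29.

29 opaque zones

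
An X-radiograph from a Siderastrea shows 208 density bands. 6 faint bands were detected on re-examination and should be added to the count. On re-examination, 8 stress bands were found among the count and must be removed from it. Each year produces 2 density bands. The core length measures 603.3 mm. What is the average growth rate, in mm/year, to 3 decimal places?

5.857 mm/year

Adjusted count: 208 − 8 + 6 = 206 density bands.
206 density bands at 2 per year is 206 / 2 = 103 years.
603.3 mm over 103 years gives 603.3 / 103 ≈ 5.857 mm/year.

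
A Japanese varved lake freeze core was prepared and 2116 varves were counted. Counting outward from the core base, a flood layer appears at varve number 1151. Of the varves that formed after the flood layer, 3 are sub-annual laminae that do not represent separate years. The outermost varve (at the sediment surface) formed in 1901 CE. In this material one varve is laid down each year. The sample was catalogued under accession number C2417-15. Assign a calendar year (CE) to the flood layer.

Between varve 1151 and the sediment surface there are 2116 − 1151 = 965 varves.
965 − 3 false = 962 true varves after the flood layer.
1901 − 962 = 939 CE.

939 CE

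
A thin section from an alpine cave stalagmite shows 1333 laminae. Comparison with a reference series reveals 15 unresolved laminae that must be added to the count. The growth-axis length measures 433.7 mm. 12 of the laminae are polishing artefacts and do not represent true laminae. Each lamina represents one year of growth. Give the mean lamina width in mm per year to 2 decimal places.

Adjusted count: 1333 − 12 + 15 = 1336 laminae.
Mean rate = 433.7 mm / 1336 years ≈ 0.32 mm per year.

0.32 mm per year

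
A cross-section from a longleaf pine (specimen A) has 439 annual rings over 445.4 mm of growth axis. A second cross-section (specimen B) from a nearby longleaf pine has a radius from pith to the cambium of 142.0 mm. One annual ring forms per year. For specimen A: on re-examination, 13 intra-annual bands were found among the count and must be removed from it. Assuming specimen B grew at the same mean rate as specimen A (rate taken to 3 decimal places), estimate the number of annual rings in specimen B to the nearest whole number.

136 annual rings

Specimen A: correcting the raw count gives 439 − 13 = 426 true annual rings.
A: 445.4 mm over 426 years gives 445.4 / 426 ≈ 1.046 mm/yr.
For B, 142.0 / 1.046 = 135.76 years ≈ 136 annual rings.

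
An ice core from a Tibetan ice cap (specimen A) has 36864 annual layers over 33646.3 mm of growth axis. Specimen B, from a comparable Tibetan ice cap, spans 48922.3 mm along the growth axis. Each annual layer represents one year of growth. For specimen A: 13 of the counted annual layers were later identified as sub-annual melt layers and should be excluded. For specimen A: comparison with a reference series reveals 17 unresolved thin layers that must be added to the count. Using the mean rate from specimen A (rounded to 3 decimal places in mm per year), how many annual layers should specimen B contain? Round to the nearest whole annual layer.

Specimen A: true annual layer count = 36864 − 13 + 17 = 36868.
A: Extension rate ≈ 33646.3 / 36868 = 0.913 mm per year.
Specimen B: 48922.3 mm / 0.913 mm per year = 53584.12 years ≈ 53584 annual layers.

53584 annual layers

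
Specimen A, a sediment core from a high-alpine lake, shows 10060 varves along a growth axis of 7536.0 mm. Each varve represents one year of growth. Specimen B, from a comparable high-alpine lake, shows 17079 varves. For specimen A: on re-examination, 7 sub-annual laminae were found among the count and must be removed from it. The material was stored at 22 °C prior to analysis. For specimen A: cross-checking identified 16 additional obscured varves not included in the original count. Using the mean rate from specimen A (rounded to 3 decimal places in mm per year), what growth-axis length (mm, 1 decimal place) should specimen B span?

12775.1 mm

Specimen A: adjusted count: 10060 − 7 + 16 = 10069 varves.
A: 7536.0 mm over 10069 years gives 7536.0 / 10069 ≈ 0.748 mm/year.
For B, 0.748 mm/year × 17079 years = 12775.1 mm.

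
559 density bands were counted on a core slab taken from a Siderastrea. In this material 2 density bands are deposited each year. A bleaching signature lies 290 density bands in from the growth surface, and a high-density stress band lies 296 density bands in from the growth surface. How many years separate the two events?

The two markers are separated by 296 − 290 = 6 density bands.
6 density bands at 2 per year is 6 / 2 = 3 years.

3 yr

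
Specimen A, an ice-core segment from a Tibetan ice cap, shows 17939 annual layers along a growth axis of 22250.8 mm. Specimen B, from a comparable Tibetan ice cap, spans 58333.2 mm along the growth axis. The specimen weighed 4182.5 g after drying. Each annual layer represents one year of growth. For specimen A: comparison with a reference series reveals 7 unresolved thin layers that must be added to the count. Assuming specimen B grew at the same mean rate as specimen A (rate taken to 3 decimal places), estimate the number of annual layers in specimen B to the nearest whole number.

Specimen A: adjusted count: 17939 + 7 = 17946 annual layers.
A: Mean rate = 22250.8 mm / 17946 years ≈ 1.240 mm per year.
For B, 58333.2 / 1.240 = 47042.90 years ≈ 47043 annual layers.

47043 annual layers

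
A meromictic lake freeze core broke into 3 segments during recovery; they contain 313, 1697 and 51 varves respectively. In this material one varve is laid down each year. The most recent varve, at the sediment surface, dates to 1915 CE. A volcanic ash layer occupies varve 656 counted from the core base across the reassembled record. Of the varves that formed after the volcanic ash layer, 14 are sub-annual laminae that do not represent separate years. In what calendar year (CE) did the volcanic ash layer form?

524 CE

Total varves = 313 + 1697 + 51 = 2061.
Between varve 656 and the sediment surface there are 2061 − 656 = 1405 varves.
1405 − 14 false = 1391 true varves after the volcanic ash layer.
1915 − 1391 = 524 CE.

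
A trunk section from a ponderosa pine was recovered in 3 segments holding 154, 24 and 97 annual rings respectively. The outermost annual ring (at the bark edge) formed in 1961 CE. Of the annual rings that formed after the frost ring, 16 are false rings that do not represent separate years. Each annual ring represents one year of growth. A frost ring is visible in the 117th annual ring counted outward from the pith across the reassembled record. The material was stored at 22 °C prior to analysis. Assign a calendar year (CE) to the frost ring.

Total annual rings = 154 + 24 + 97 = 275.
275 − 117 = 158 annual rings lie beyond the frost ring toward the bark edge.
Removing the 16 false annual rings leaves 158 − 16 = 142 true annual rings beyond the frost ring.
Counting back 142 years from 1961 CE places the frost ring in 1961 − 142 = 1819 CE.

1819 CE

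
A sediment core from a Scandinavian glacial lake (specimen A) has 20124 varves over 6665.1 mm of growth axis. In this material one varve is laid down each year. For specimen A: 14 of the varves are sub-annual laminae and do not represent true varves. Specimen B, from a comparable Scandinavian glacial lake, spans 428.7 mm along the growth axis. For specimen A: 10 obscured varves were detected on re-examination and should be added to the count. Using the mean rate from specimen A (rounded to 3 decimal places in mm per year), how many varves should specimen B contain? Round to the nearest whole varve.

1295 varves

Specimen A: true varve count = 20124 − 14 + 10 = 20120.
A: Extension rate ≈ 6665.1 / 20120 = 0.331 mm per year.
For B, 428.7 / 0.331 = 1295.17 years ≈ 1295 varves.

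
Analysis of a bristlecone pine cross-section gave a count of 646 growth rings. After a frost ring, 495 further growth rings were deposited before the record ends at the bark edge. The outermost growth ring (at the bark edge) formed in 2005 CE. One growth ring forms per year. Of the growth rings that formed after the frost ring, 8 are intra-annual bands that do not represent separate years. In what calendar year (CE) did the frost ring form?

1518 CE

495 growth rings formed after the frost ring.
Removing the 8 false growth rings leaves 495 − 8 = 487 true growth rings beyond the frost ring.
The growth ring at the bark edge is 2005 CE, so the frost ring dates to 2005 − 487 = 1518 CE.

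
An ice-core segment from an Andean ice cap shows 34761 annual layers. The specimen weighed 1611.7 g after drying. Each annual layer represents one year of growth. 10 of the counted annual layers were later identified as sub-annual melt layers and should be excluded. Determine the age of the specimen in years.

34751 years

True annual layer count = 34761 − 10 = 34751.
With a one-to-one annual layer periodicity this is 34751 years.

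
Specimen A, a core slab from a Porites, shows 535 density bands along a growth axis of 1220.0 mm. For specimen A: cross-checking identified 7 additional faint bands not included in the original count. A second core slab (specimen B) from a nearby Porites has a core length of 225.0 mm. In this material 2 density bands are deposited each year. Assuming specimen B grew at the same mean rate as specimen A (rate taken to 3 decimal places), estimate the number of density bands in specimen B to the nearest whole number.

100 density bands

Specimen A: correcting the raw count gives 535 + 7 = 542 true density bands.
Specimen A: 542 density bands at 2 per year is 542 / 2 = 271 years.
A: 1220.0 mm over 271 years gives 1220.0 / 271 ≈ 4.502 mm/yr.
B spans 225.0 / 4.502 = 49.98 years; at 2 density bands per year that is 49.98 × 2 ≈ 100 density bands.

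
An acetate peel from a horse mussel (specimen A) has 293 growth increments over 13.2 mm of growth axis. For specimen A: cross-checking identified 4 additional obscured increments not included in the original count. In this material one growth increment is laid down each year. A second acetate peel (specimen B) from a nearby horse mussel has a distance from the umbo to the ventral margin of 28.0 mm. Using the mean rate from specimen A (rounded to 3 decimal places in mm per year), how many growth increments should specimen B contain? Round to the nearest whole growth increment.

Specimen A: true growth increment count = 293 + 4 = 297.
A: Mean rate = 13.2 mm / 297 years ≈ 0.044 mm/yr.
B spans 28.0 / 0.044 = 636.36 years ≈ 636 growth increments.

636 growth increments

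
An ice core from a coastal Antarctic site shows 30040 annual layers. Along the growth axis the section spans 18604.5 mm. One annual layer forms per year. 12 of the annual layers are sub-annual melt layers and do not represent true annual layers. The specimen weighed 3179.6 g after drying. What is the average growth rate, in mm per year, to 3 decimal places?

0.620 mm per year

Adjusted count: 30040 − 12 = 30028 annual layers.
Mean rate = 18604.5 mm / 30028 years ≈ 0.620 mm per year.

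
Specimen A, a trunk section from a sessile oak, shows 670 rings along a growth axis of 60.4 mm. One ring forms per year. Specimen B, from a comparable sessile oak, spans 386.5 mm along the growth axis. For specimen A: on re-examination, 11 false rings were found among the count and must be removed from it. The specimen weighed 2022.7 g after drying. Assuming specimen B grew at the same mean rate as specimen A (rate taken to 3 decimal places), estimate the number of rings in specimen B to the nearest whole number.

Specimen A: true ring count = 670 − 11 = 659.
A: 60.4 mm over 659 years gives 60.4 / 659 ≈ 0.092 mm/year.
For B, 386.5 / 0.092 = 4201.09 years ≈ 4201 rings.

4201 rings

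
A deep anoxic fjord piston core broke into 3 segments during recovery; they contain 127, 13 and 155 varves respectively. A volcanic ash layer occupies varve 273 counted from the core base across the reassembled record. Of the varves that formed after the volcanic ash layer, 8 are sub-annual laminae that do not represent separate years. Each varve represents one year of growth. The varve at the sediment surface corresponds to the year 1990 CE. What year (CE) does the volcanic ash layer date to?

Total varves = 127 + 13 + 155 = 295.
Between varve 273 and the sediment surface there are 295 − 273 = 22 varves.
Excluding 8 false varves: 22 − 8 = 14.
The varve at the sediment surface is 1990 CE, so the volcanic ash layer dates to 1990 − 14 = 1976 CE.

1976 CE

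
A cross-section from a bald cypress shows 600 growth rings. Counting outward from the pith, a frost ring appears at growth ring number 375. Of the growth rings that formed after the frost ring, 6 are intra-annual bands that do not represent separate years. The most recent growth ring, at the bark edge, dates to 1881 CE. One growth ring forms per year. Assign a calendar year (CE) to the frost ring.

The frost ring sits at growth ring 375 from the pith, so 600 − 375 = 225 growth rings formed after it.
Excluding 6 false growth rings: 225 − 6 = 219.
The growth ring at the bark edge is 1881 CE, so the frost ring dates to 1881 − 219 = 1662 CE.

1662 CE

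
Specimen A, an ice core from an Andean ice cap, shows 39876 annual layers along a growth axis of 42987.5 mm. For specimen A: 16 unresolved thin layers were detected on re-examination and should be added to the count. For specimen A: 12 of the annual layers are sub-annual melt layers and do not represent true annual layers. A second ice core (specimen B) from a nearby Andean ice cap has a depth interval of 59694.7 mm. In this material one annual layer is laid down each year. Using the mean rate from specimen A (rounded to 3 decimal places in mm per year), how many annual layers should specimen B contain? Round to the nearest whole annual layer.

55375 annual layers

Specimen A: adjusted count: 39876 − 12 + 16 = 39880 annual layers.
A: Extension rate ≈ 42987.5 / 39880 = 1.078 mm/yr.
Specimen B: 59694.7 mm / 1.078 mm per year = 55375.42 years ≈ 55375 annual layers.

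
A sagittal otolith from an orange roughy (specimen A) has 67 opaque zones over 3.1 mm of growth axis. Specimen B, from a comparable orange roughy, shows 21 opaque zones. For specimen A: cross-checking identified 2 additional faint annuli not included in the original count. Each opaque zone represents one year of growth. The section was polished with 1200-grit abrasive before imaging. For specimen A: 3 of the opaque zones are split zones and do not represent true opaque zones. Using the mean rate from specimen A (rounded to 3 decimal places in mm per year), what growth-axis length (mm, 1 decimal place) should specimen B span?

1.0 mm

Specimen A: adjusted count: 67 − 3 + 2 = 66 opaque zones.
A: Extension rate ≈ 3.1 / 66 = 0.047 mm/yr.
B's length ≈ 0.047 × 21 = 1.0 mm.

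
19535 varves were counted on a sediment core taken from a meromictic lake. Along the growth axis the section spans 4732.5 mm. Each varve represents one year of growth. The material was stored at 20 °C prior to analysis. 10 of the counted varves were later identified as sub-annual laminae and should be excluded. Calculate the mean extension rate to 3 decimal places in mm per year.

True varve count = 19535 − 10 = 19525.
4732.5 mm over 19525 years gives 4732.5 / 19525 ≈ 0.242 mm per year.

0.242 mm per year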